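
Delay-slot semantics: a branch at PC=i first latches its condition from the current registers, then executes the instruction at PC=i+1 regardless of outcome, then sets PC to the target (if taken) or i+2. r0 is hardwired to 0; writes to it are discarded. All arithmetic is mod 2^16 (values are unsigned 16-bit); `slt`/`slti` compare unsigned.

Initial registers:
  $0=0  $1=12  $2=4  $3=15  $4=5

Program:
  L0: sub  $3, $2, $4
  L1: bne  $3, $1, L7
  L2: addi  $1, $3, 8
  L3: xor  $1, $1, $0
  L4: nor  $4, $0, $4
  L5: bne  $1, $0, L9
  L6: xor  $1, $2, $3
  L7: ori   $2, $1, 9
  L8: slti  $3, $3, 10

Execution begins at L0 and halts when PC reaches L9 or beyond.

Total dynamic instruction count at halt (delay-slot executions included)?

5

PC=0  sub  $3, $2, $4        | $0=0 $1=12 $2=4 $3=65535 $4=5
PC=1  bne  $3, $1, L7        | $0=0 $1=12 $2=4 $3=65535 $4=5  [TAKEN]
PC=2  addi  $1, $3, 8        | $0=0 $1=7 $2=4 $3=65535 $4=5
PC=7  ori   $2, $1, 9        | $0=0 $1=7 $2=15 $3=65535 $4=5
PC=8  slti  $3, $3, 10       | $0=0 $1=7 $2=15 $3=0 $4=5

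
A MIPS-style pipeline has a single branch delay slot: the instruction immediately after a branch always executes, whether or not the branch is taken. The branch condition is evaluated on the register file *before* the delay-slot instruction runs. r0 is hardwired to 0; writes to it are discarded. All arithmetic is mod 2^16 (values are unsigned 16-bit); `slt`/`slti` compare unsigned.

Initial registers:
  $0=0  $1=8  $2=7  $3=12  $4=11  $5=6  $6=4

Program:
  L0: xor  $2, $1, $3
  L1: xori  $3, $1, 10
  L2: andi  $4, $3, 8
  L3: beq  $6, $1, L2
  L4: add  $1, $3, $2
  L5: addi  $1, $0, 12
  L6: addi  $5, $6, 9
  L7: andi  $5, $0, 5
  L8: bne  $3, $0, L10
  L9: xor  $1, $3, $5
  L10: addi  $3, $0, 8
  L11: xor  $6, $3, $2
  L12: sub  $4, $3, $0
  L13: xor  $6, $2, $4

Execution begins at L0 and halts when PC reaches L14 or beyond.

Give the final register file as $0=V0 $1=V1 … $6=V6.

PC=0  xor  $2, $1, $3        | $0=0 $1=8 $2=4 $3=12 $4=11 $5=6 $6=4
PC=1  xori  $3, $1, 10       | $0=0 $1=8 $2=4 $3=2 $4=11 $5=6 $6=4
PC=2  andi  $4, $3, 8        | $0=0 $1=8 $2=4 $3=2 $4=0 $5=6 $6=4
PC=3  beq  $6, $1, L2        | $0=0 $1=8 $2=4 $3=2 $4=0 $5=6 $6=4  [not taken]
PC=4  add  $1, $3, $2        | $0=0 $1=6 $2=4 $3=2 $4=0 $5=6 $6=4
PC=5  addi  $1, $0, 12       | $0=0 $1=12 $2=4 $3=2 $4=0 $5=6 $6=4
PC=6  addi  $5, $6, 9        | $0=0 $1=12 $2=4 $3=2 $4=0 $5=13 $6=4
PC=7  andi  $5, $0, 5        | $0=0 $1=12 $2=4 $3=2 $4=0 $5=0 $6=4
PC=8  bne  $3, $0, L10       | $0=0 $1=12 $2=4 $3=2 $4=0 $5=0 $6=4  [TAKEN]
PC=9  xor  $1, $3, $5        | $0=0 $1=2 $2=4 $3=2 $4=0 $5=0 $6=4
PC=10 addi  $3, $0, 8        | $0=0 $1=2 $2=4 $3=8 $4=0 $5=0 $6=4
PC=11 xor  $6, $3, $2        | $0=0 $1=2 $2=4 $3=8 $4=0 $5=0 $6=12
PC=12 sub  $4, $3, $0        | $0=0 $1=2 $2=4 $3=8 $4=8 $5=0 $6=12
PC=13 xor  $6, $2, $4        | $0=0 $1=2 $2=4 $3=8 $4=8 $5=0 $6=12

$0=0 $1=2 $2=4 $3=8 $4=8 $5=0 $6=12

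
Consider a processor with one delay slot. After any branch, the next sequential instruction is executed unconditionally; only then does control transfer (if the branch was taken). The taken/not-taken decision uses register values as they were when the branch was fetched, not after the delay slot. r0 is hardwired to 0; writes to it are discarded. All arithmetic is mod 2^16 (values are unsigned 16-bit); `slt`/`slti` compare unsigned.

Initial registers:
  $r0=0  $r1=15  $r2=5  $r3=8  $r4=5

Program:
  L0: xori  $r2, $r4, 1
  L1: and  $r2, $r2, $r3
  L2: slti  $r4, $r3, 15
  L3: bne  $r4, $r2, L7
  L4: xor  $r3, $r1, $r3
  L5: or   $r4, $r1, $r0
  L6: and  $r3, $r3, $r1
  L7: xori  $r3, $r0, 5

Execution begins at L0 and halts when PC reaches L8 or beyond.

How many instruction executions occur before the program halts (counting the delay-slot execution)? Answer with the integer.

PC=0  xori  $r2, $r4, 1      | $r0=0 $r1=15 $r2=4 $r3=8 $r4=5
PC=1  and  $r2, $r2, $r3     | $r0=0 $r1=15 $r2=0 $r3=8 $r4=5
PC=2  slti  $r4, $r3, 15     | $r0=0 $r1=15 $r2=0 $r3=8 $r4=1
PC=3  bne  $r4, $r2, L7      | $r0=0 $r1=15 $r2=0 $r3=8 $r4=1  [TAKEN]
PC=4  xor  $r3, $r1, $r3     | $r0=0 $r1=15 $r2=0 $r3=7 $r4=1
PC=7  xori  $r3, $r0, 5      | $r0=0 $r1=15 $r2=0 $r3=5 $r4=1

6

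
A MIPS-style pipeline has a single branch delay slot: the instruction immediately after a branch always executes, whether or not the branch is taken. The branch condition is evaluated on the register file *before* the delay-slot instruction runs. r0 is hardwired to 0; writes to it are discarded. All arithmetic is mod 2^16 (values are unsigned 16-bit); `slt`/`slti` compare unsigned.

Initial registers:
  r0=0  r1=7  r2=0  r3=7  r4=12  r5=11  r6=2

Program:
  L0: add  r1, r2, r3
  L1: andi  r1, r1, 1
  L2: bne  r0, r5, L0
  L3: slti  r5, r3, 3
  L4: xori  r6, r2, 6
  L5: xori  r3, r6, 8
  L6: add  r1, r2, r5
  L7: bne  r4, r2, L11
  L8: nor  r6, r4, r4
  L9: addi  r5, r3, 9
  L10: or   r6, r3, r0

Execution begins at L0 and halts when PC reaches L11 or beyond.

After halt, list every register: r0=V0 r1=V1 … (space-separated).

PC=0  add  r1, r2, r3        | r0=0 r1=7 r2=0 r3=7 r4=12 r5=11 r6=2
PC=1  andi  r1, r1, 1        | r0=0 r1=1 r2=0 r3=7 r4=12 r5=11 r6=2
PC=2  bne  r0, r5, L0        | r0=0 r1=1 r2=0 r3=7 r4=12 r5=11 r6=2  [TAKEN]
PC=3  slti  r5, r3, 3        | r0=0 r1=1 r2=0 r3=7 r4=12 r5=0 r6=2
PC=0  add  r1, r2, r3        | r0=0 r1=7 r2=0 r3=7 r4=12 r5=0 r6=2
PC=1  andi  r1, r1, 1        | r0=0 r1=1 r2=0 r3=7 r4=12 r5=0 r6=2
PC=2  bne  r0, r5, L0        | r0=0 r1=1 r2=0 r3=7 r4=12 r5=0 r6=2  [not taken]
PC=3  slti  r5, r3, 3        | r0=0 r1=1 r2=0 r3=7 r4=12 r5=0 r6=2
PC=4  xori  r6, r2, 6        | r0=0 r1=1 r2=0 r3=7 r4=12 r5=0 r6=6
PC=5  xori  r3, r6, 8        | r0=0 r1=1 r2=0 r3=14 r4=12 r5=0 r6=6
PC=6  add  r1, r2, r5        | r0=0 r1=0 r2=0 r3=14 r4=12 r5=0 r6=6
PC=7  bne  r4, r2, L11       | r0=0 r1=0 r2=0 r3=14 r4=12 r5=0 r6=6  [TAKEN]
PC=8  nor  r6, r4, r4        | r0=0 r1=0 r2=0 r3=14 r4=12 r5=0 r6=65523

r0=0 r1=0 r2=0 r3=14 r4=12 r5=0 r6=65523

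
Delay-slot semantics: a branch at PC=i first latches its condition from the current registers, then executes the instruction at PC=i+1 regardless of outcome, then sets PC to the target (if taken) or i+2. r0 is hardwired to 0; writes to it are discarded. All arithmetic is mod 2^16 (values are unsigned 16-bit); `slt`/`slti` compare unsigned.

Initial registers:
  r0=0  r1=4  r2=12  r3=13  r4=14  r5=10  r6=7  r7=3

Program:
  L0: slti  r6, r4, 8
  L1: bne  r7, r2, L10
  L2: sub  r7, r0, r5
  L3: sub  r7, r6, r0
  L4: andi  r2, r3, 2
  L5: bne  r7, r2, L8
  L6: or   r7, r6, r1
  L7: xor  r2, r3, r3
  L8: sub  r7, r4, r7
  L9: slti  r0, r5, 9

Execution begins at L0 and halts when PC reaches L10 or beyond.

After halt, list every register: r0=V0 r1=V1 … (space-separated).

r0=0 r1=4 r2=12 r3=13 r4=14 r5=10 r6=0 r7=65526

[0] slti  r6, r4, 8  →  {r0:0, r1:4, r2:12, r3:13, r4:14, r5:10, r6:0, r7:3}
[1] bne  r7, r2, L10  →  {r0:0, r1:4, r2:12, r3:13, r4:14, r5:10, r6:0, r7:3}  ⟨branch taken⟩
[2] sub  r7, r0, r5  →  {r0:0, r1:4, r2:12, r3:13, r4:14, r5:10, r6:0, r7:65526}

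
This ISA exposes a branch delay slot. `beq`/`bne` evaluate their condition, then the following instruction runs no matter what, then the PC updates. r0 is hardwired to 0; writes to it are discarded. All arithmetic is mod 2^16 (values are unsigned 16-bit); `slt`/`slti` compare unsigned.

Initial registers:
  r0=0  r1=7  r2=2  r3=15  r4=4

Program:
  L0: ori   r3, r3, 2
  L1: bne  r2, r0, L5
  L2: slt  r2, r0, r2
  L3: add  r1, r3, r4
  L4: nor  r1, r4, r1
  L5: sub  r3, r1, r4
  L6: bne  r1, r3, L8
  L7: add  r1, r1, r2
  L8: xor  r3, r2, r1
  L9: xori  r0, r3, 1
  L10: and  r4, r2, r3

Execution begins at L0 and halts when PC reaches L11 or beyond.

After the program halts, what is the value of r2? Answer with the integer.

PC=0  ori   r3, r3, 2        | r0=0 r1=7 r2=2 r3=15 r4=4
PC=1  bne  r2, r0, L5        | r0=0 r1=7 r2=2 r3=15 r4=4  [TAKEN]
PC=2  slt  r2, r0, r2        | r0=0 r1=7 r2=1 r3=15 r4=4
PC=5  sub  r3, r1, r4        | r0=0 r1=7 r2=1 r3=3 r4=4
PC=6  bne  r1, r3, L8        | r0=0 r1=7 r2=1 r3=3 r4=4  [TAKEN]
PC=7  add  r1, r1, r2        | r0=0 r1=8 r2=1 r3=3 r4=4
PC=8  xor  r3, r2, r1        | r0=0 r1=8 r2=1 r3=9 r4=4
PC=9  xori  r0, r3, 1        | r0=0 r1=8 r2=1 r3=9 r4=4
PC=10 and  r4, r2, r3        | r0=0 r1=8 r2=1 r3=9 r4=1

1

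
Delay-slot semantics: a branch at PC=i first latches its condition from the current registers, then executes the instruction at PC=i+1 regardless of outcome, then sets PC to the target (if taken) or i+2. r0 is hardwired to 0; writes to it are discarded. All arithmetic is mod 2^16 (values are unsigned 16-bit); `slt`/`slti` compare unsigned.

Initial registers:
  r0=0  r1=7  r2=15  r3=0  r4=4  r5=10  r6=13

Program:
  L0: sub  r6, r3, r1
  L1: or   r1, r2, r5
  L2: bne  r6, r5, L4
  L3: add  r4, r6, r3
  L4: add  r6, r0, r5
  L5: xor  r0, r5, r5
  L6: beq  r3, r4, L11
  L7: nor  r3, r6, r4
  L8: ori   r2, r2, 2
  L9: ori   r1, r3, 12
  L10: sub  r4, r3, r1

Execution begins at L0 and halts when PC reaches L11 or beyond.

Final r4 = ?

65528

  step pc=0: sub  r6, r3, r1  regs=(0,7,15,0,4,10,65529)
  step pc=1: or   r1, r2, r5  regs=(0,15,15,0,4,10,65529)
  step pc=2: bne  r6, r5, L4  cond=T  regs=(0,15,15,0,4,10,65529)
  step pc=3: add  r4, r6, r3  regs=(0,15,15,0,65529,10,65529)
  step pc=4: add  r6, r0, r5  regs=(0,15,15,0,65529,10,10)
  step pc=5: xor  r0, r5, r5  regs=(0,15,15,0,65529,10,10)
  step pc=6: beq  r3, r4, L11  cond=F  regs=(0,15,15,0,65529,10,10)
  step pc=7: nor  r3, r6, r4  regs=(0,15,15,4,65529,10,10)
  step pc=8: ori   r2, r2, 2  regs=(0,15,15,4,65529,10,10)
  step pc=9: ori   r1, r3, 12  regs=(0,12,15,4,65529,10,10)
  step pc=10: sub  r4, r3, r1  regs=(0,12,15,4,65528,10,10)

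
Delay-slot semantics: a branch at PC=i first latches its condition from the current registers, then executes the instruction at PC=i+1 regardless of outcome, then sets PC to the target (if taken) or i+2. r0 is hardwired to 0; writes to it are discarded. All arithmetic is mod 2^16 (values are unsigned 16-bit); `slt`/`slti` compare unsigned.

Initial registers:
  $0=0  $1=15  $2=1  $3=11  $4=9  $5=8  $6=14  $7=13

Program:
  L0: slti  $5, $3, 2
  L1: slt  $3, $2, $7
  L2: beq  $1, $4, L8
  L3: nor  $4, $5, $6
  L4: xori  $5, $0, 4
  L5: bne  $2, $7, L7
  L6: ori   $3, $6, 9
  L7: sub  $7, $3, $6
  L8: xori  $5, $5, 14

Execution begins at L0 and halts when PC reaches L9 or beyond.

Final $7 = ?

[0] slti  $5, $3, 2  →  {$0:0, $1:15, $2:1, $3:11, $4:9, $5:0, $6:14, $7:13}
[1] slt  $3, $2, $7  →  {$0:0, $1:15, $2:1, $3:1, $4:9, $5:0, $6:14, $7:13}
[2] beq  $1, $4, L8  →  {$0:0, $1:15, $2:1, $3:1, $4:9, $5:0, $6:14, $7:13}  ⟨branch fallthrough⟩
[3] nor  $4, $5, $6  →  {$0:0, $1:15, $2:1, $3:1, $4:65521, $5:0, $6:14, $7:13}
[4] xori  $5, $0, 4  →  {$0:0, $1:15, $2:1, $3:1, $4:65521, $5:4, $6:14, $7:13}
[5] bne  $2, $7, L7  →  {$0:0, $1:15, $2:1, $3:1, $4:65521, $5:4, $6:14, $7:13}  ⟨branch taken⟩
[6] ori   $3, $6, 9  →  {$0:0, $1:15, $2:1, $3:15, $4:65521, $5:4, $6:14, $7:13}
[7] sub  $7, $3, $6  →  {$0:0, $1:15, $2:1, $3:15, $4:65521, $5:4, $6:14, $7:1}
[8] xori  $5, $5, 14  →  {$0:0, $1:15, $2:1, $3:15, $4:65521, $5:10, $6:14, $7:1}

1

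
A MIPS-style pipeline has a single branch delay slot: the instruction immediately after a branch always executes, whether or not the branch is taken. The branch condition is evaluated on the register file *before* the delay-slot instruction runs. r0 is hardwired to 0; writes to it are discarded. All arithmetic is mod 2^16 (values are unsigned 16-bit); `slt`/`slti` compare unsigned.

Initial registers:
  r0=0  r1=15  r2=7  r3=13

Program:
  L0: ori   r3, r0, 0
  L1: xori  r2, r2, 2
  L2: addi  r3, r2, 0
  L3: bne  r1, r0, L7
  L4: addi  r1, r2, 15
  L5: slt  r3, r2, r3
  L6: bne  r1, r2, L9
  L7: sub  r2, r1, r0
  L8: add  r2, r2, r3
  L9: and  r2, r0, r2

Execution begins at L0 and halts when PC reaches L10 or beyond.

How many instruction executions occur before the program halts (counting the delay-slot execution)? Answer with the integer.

8

#0 ori   r3, r0, 0 ; 0/15/7/0
#1 xori  r2, r2, 2 ; 0/15/5/0
#2 addi  r3, r2, 0 ; 0/15/5/5
#3 bne  r1, r0, L7 ; 0/15/5/5 ; →target
#4 addi  r1, r2, 15 ; 0/20/5/5
#7 sub  r2, r1, r0 ; 0/20/20/5
#8 add  r2, r2, r3 ; 0/20/25/5
#9 and  r2, r0, r2 ; 0/20/0/5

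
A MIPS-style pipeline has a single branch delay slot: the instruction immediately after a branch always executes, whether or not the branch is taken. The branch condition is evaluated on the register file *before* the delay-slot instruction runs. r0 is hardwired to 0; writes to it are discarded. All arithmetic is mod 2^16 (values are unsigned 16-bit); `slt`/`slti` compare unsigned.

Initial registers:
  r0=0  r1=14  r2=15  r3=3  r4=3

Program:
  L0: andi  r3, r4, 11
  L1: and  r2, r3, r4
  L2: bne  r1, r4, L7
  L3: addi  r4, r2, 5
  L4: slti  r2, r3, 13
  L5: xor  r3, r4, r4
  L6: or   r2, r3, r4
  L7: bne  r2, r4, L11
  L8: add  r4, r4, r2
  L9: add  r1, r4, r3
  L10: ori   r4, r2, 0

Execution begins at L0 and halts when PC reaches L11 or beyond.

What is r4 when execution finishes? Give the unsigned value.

11

[0] andi  r3, r4, 11  →  {r0:0, r1:14, r2:15, r3:3, r4:3}
[1] and  r2, r3, r4  →  {r0:0, r1:14, r2:3, r3:3, r4:3}
[2] bne  r1, r4, L7  →  {r0:0, r1:14, r2:3, r3:3, r4:3}  ⟨branch taken⟩
[3] addi  r4, r2, 5  →  {r0:0, r1:14, r2:3, r3:3, r4:8}
[7] bne  r2, r4, L11  →  {r0:0, r1:14, r2:3, r3:3, r4:8}  ⟨branch taken⟩
[8] add  r4, r4, r2  →  {r0:0, r1:14, r2:3, r3:3, r4:11}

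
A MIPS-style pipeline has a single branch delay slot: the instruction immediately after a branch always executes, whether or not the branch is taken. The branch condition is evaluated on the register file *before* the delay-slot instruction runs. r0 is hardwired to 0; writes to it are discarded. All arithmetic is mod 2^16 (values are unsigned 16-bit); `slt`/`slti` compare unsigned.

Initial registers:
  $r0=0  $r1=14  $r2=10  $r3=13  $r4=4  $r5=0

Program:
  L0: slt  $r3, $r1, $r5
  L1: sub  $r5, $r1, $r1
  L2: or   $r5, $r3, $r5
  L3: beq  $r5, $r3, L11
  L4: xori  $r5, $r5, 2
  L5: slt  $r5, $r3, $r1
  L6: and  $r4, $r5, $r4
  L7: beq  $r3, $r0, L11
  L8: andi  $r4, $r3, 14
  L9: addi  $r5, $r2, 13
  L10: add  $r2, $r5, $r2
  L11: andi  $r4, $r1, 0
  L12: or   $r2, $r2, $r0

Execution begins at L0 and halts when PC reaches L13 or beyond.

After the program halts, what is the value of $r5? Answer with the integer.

PC=0  slt  $r3, $r1, $r5     | $r0=0 $r1=14 $r2=10 $r3=0 $r4=4 $r5=0
PC=1  sub  $r5, $r1, $r1     | $r0=0 $r1=14 $r2=10 $r3=0 $r4=4 $r5=0
PC=2  or   $r5, $r3, $r5     | $r0=0 $r1=14 $r2=10 $r3=0 $r4=4 $r5=0
PC=3  beq  $r5, $r3, L11     | $r0=0 $r1=14 $r2=10 $r3=0 $r4=4 $r5=0  [TAKEN]
PC=4  xori  $r5, $r5, 2      | $r0=0 $r1=14 $r2=10 $r3=0 $r4=4 $r5=2
PC=11 andi  $r4, $r1, 0      | $r0=0 $r1=14 $r2=10 $r3=0 $r4=0 $r5=2
PC=12 or   $r2, $r2, $r0     | $r0=0 $r1=14 $r2=10 $r3=0 $r4=0 $r5=2

2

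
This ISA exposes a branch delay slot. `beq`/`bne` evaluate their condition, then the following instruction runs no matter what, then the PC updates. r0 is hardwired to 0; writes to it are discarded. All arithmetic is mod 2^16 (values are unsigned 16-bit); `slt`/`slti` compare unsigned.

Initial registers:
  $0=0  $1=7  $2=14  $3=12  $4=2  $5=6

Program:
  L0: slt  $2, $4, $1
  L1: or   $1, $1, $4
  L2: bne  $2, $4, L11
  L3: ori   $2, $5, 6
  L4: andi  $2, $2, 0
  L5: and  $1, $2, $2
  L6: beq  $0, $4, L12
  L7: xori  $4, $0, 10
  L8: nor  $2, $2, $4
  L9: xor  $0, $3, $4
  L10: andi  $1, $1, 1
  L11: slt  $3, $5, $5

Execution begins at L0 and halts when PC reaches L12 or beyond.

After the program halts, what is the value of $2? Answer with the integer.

6

[0] slt  $2, $4, $1  →  {$0:0, $1:7, $2:1, $3:12, $4:2, $5:6}
[1] or   $1, $1, $4  →  {$0:0, $1:7, $2:1, $3:12, $4:2, $5:6}
[2] bne  $2, $4, L11  →  {$0:0, $1:7, $2:1, $3:12, $4:2, $5:6}  ⟨branch taken⟩
[3] ori   $2, $5, 6  →  {$0:0, $1:7, $2:6, $3:12, $4:2, $5:6}
[11] slt  $3, $5, $5  →  {$0:0, $1:7, $2:6, $3:0, $4:2, $5:6}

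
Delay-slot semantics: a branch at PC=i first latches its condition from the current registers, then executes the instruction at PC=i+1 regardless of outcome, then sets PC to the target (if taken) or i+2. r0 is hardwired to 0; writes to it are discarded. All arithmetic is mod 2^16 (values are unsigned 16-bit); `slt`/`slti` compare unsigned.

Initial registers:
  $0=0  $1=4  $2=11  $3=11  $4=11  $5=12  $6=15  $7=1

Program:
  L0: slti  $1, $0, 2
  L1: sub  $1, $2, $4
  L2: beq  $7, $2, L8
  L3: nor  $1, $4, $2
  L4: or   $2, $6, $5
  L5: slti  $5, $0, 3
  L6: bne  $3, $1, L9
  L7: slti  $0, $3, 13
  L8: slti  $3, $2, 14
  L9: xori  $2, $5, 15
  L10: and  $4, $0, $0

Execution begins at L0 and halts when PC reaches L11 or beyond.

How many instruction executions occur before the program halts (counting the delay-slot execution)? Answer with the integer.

10

[0] slti  $1, $0, 2  →  {$0:0, $1:1, $2:11, $3:11, $4:11, $5:12, $6:15, $7:1}
[1] sub  $1, $2, $4  →  {$0:0, $1:0, $2:11, $3:11, $4:11, $5:12, $6:15, $7:1}
[2] beq  $7, $2, L8  →  {$0:0, $1:0, $2:11, $3:11, $4:11, $5:12, $6:15, $7:1}  ⟨branch fallthrough⟩
[3] nor  $1, $4, $2  →  {$0:0, $1:65524, $2:11, $3:11, $4:11, $5:12, $6:15, $7:1}
[4] or   $2, $6, $5  →  {$0:0, $1:65524, $2:15, $3:11, $4:11, $5:12, $6:15, $7:1}
[5] slti  $5, $0, 3  →  {$0:0, $1:65524, $2:15, $3:11, $4:11, $5:1, $6:15, $7:1}
[6] bne  $3, $1, L9  →  {$0:0, $1:65524, $2:15, $3:11, $4:11, $5:1, $6:15, $7:1}  ⟨branch taken⟩
[7] slti  $0, $3, 13  →  {$0:0, $1:65524, $2:15, $3:11, $4:11, $5:1, $6:15, $7:1}
[9] xori  $2, $5, 15  →  {$0:0, $1:65524, $2:14, $3:11, $4:11, $5:1, $6:15, $7:1}
[10] and  $4, $0, $0  →  {$0:0, $1:65524, $2:14, $3:11, $4:0, $5:1, $6:15, $7:1}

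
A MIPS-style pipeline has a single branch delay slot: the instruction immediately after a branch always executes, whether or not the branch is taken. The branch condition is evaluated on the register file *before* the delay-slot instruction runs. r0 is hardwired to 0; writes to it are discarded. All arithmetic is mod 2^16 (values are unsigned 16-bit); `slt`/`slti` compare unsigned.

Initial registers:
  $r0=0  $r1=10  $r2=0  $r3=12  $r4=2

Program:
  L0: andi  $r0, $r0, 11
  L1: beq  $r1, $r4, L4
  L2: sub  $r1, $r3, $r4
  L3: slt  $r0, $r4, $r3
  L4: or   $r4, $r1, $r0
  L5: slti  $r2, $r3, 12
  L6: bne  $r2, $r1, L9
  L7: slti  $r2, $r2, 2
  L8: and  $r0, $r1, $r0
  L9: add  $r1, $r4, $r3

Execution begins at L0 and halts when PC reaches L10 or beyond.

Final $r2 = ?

1

#0 andi  $r0, $r0, 11 ; 0/10/0/12/2
#1 beq  $r1, $r4, L4 ; 0/10/0/12/2 ; →fallthru
#2 sub  $r1, $r3, $r4 ; 0/10/0/12/2
#3 slt  $r0, $r4, $r3 ; 0/10/0/12/2
#4 or   $r4, $r1, $r0 ; 0/10/0/12/10
#5 slti  $r2, $r3, 12 ; 0/10/0/12/10
#6 bne  $r2, $r1, L9 ; 0/10/0/12/10 ; →target
#7 slti  $r2, $r2, 2 ; 0/10/1/12/10
#9 add  $r1, $r4, $r3 ; 0/22/1/12/10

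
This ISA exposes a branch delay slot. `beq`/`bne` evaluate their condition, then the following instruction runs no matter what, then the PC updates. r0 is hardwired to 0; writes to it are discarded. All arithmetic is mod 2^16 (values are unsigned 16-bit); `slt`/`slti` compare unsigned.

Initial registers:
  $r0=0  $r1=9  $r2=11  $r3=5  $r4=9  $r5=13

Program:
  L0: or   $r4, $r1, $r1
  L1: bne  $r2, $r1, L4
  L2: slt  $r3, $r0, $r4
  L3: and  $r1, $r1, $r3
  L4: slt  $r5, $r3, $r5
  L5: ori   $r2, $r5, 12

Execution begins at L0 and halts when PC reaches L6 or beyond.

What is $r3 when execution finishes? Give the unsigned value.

[0] or   $r4, $r1, $r1  →  {$r0:0, $r1:9, $r2:11, $r3:5, $r4:9, $r5:13}
[1] bne  $r2, $r1, L4  →  {$r0:0, $r1:9, $r2:11, $r3:5, $r4:9, $r5:13}  ⟨branch taken⟩
[2] slt  $r3, $r0, $r4  →  {$r0:0, $r1:9, $r2:11, $r3:1, $r4:9, $r5:13}
[4] slt  $r5, $r3, $r5  →  {$r0:0, $r1:9, $r2:11, $r3:1, $r4:9, $r5:1}
[5] ori   $r2, $r5, 12  →  {$r0:0, $r1:9, $r2:13, $r3:1, $r4:9, $r5:1}

1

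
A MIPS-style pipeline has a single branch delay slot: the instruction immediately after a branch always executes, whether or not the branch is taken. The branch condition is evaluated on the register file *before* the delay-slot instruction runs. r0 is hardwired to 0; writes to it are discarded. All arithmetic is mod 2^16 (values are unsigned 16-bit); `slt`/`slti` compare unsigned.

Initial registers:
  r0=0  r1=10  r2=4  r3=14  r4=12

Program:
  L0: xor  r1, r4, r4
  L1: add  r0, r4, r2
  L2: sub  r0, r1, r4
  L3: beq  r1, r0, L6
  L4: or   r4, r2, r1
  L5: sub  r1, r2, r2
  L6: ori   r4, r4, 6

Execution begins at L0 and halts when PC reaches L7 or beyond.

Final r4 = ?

  step pc=0: xor  r1, r4, r4  regs=(0,0,4,14,12)
  step pc=1: add  r0, r4, r2  regs=(0,0,4,14,12)
  step pc=2: sub  r0, r1, r4  regs=(0,0,4,14,12)
  step pc=3: beq  r1, r0, L6  cond=T  regs=(0,0,4,14,12)
  step pc=4: or   r4, r2, r1  regs=(0,0,4,14,4)
  step pc=6: ori   r4, r4, 6  regs=(0,0,4,14,6)

6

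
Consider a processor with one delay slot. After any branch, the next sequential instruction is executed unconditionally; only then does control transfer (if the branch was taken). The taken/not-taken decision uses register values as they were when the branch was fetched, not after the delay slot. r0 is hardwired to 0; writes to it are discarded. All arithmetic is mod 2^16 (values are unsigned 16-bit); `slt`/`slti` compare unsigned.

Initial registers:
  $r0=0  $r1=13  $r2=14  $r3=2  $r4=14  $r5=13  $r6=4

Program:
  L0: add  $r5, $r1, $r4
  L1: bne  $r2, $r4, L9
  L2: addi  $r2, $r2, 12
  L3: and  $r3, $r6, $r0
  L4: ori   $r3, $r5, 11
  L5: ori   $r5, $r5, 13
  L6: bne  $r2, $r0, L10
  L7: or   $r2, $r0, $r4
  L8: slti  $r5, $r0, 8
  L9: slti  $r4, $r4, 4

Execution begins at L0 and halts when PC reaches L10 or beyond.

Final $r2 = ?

14

[0] add  $r5, $r1, $r4  →  {$r0:0, $r1:13, $r2:14, $r3:2, $r4:14, $r5:27, $r6:4}
[1] bne  $r2, $r4, L9  →  {$r0:0, $r1:13, $r2:14, $r3:2, $r4:14, $r5:27, $r6:4}  ⟨branch fallthrough⟩
[2] addi  $r2, $r2, 12  →  {$r0:0, $r1:13, $r2:26, $r3:2, $r4:14, $r5:27, $r6:4}
[3] and  $r3, $r6, $r0  →  {$r0:0, $r1:13, $r2:26, $r3:0, $r4:14, $r5:27, $r6:4}
[4] ori   $r3, $r5, 11  →  {$r0:0, $r1:13, $r2:26, $r3:27, $r4:14, $r5:27, $r6:4}
[5] ori   $r5, $r5, 13  →  {$r0:0, $r1:13, $r2:26, $r3:27, $r4:14, $r5:31, $r6:4}
[6] bne  $r2, $r0, L10  →  {$r0:0, $r1:13, $r2:26, $r3:27, $r4:14, $r5:31, $r6:4}  ⟨branch taken⟩
[7] or   $r2, $r0, $r4  →  {$r0:0, $r1:13, $r2:14, $r3:27, $r4:14, $r5:31, $r6:4}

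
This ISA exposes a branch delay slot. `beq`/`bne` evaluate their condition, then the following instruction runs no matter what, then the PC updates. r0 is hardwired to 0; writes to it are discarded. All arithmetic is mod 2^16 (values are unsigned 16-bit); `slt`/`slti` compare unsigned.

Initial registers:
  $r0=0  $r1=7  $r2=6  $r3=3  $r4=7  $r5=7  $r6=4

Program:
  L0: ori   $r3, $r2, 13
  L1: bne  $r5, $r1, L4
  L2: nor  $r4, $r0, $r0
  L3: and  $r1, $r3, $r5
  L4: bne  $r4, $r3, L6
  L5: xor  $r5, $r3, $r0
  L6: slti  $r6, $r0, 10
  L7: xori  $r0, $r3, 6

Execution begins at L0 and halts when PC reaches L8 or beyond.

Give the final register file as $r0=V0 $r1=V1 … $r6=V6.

$r0=0 $r1=7 $r2=6 $r3=15 $r4=65535 $r5=15 $r6=1

#0 ori   $r3, $r2, 13 ; 0/7/6/15/7/7/4
#1 bne  $r5, $r1, L4 ; 0/7/6/15/7/7/4 ; →fallthru
#2 nor  $r4, $r0, $r0 ; 0/7/6/15/65535/7/4
#3 and  $r1, $r3, $r5 ; 0/7/6/15/65535/7/4
#4 bne  $r4, $r3, L6 ; 0/7/6/15/65535/7/4 ; →target
#5 xor  $r5, $r3, $r0 ; 0/7/6/15/65535/15/4
#6 slti  $r6, $r0, 10 ; 0/7/6/15/65535/15/1
#7 xori  $r0, $r3, 6 ; 0/7/6/15/65535/15/1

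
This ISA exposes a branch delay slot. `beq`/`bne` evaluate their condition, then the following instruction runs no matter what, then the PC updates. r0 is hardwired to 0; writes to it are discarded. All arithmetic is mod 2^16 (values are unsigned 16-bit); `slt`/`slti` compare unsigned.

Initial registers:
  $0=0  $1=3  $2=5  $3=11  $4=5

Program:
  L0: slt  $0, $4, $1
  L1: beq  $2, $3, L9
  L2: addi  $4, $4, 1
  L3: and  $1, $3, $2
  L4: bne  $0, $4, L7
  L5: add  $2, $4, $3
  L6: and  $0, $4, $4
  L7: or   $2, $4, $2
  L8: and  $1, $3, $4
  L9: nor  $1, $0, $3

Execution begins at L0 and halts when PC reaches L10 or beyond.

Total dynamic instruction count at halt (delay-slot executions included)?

9

PC=0  slt  $0, $4, $1        | $0=0 $1=3 $2=5 $3=11 $4=5
PC=1  beq  $2, $3, L9        | $0=0 $1=3 $2=5 $3=11 $4=5  [not taken]
PC=2  addi  $4, $4, 1        | $0=0 $1=3 $2=5 $3=11 $4=6
PC=3  and  $1, $3, $2        | $0=0 $1=1 $2=5 $3=11 $4=6
PC=4  bne  $0, $4, L7        | $0=0 $1=1 $2=5 $3=11 $4=6  [TAKEN]
PC=5  add  $2, $4, $3        | $0=0 $1=1 $2=17 $3=11 $4=6
PC=7  or   $2, $4, $2        | $0=0 $1=1 $2=23 $3=11 $4=6
PC=8  and  $1, $3, $4        | $0=0 $1=2 $2=23 $3=11 $4=6
PC=9  nor  $1, $0, $3        | $0=0 $1=65524 $2=23 $3=11 $4=6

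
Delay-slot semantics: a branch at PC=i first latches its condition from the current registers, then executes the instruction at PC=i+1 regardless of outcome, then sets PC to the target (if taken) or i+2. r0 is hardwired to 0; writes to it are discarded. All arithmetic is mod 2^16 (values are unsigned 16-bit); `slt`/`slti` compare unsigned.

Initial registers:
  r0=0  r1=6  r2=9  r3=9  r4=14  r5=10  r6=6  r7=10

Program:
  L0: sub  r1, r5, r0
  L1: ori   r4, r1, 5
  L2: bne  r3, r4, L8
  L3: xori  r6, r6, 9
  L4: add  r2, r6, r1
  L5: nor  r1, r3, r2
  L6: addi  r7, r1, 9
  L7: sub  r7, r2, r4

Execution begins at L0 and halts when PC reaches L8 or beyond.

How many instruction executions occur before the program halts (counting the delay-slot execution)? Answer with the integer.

4

#0 sub  r1, r5, r0 ; 0/10/9/9/14/10/6/10
#1 ori   r4, r1, 5 ; 0/10/9/9/15/10/6/10
#2 bne  r3, r4, L8 ; 0/10/9/9/15/10/6/10 ; →target
#3 xori  r6, r6, 9 ; 0/10/9/9/15/10/15/10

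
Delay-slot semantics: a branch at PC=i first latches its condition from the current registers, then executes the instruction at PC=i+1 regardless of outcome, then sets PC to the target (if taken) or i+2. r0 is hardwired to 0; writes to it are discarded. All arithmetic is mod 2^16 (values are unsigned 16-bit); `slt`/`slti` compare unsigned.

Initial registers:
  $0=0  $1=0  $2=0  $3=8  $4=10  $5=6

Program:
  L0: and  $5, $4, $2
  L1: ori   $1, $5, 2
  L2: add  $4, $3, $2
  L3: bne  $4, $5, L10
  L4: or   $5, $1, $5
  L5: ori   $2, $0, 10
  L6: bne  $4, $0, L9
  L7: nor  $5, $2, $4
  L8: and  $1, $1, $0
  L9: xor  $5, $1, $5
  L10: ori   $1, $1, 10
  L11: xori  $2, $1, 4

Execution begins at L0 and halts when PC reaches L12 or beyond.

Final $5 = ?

[0] and  $5, $4, $2  →  {$0:0, $1:0, $2:0, $3:8, $4:10, $5:0}
[1] ori   $1, $5, 2  →  {$0:0, $1:2, $2:0, $3:8, $4:10, $5:0}
[2] add  $4, $3, $2  →  {$0:0, $1:2, $2:0, $3:8, $4:8, $5:0}
[3] bne  $4, $5, L10  →  {$0:0, $1:2, $2:0, $3:8, $4:8, $5:0}  ⟨branch taken⟩
[4] or   $5, $1, $5  →  {$0:0, $1:2, $2:0, $3:8, $4:8, $5:2}
[10] ori   $1, $1, 10  →  {$0:0, $1:10, $2:0, $3:8, $4:8, $5:2}
[11] xori  $2, $1, 4  →  {$0:0, $1:10, $2:14, $3:8, $4:8, $5:2}

2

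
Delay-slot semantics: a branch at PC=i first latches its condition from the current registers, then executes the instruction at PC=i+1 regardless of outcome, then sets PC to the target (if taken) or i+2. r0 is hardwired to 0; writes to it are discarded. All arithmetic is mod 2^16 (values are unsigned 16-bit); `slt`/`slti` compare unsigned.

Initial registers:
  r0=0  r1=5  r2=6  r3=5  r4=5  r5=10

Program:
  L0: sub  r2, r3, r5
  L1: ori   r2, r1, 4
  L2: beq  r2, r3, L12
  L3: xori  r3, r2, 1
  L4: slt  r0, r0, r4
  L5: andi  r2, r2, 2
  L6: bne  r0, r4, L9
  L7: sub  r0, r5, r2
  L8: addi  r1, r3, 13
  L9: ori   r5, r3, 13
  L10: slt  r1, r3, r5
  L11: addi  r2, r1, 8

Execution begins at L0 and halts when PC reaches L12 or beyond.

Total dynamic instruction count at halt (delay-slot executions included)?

4

PC=0  sub  r2, r3, r5        | r0=0 r1=5 r2=65531 r3=5 r4=5 r5=10
PC=1  ori   r2, r1, 4        | r0=0 r1=5 r2=5 r3=5 r4=5 r5=10
PC=2  beq  r2, r3, L12       | r0=0 r1=5 r2=5 r3=5 r4=5 r5=10  [TAKEN]
PC=3  xori  r3, r2, 1        | r0=0 r1=5 r2=5 r3=4 r4=5 r5=10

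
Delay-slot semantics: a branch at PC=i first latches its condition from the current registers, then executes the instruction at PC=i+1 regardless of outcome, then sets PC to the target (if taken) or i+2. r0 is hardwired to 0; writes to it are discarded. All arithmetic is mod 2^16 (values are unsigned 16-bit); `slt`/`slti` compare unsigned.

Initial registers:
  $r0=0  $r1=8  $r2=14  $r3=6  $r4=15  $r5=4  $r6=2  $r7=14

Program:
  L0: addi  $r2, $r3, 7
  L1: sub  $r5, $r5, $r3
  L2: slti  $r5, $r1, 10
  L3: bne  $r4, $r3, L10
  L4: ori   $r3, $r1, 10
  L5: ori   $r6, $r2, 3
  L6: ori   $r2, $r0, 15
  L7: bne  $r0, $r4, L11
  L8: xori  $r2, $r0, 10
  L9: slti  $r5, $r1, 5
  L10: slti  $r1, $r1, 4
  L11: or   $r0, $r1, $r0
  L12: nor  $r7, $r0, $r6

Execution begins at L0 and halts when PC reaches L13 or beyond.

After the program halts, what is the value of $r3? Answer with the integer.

[0] addi  $r2, $r3, 7  →  {$r0:0, $r1:8, $r2:13, $r3:6, $r4:15, $r5:4, $r6:2, $r7:14}
[1] sub  $r5, $r5, $r3  →  {$r0:0, $r1:8, $r2:13, $r3:6, $r4:15, $r5:65534, $r6:2, $r7:14}
[2] slti  $r5, $r1, 10  →  {$r0:0, $r1:8, $r2:13, $r3:6, $r4:15, $r5:1, $r6:2, $r7:14}
[3] bne  $r4, $r3, L10  →  {$r0:0, $r1:8, $r2:13, $r3:6, $r4:15, $r5:1, $r6:2, $r7:14}  ⟨branch taken⟩
[4] ori   $r3, $r1, 10  →  {$r0:0, $r1:8, $r2:13, $r3:10, $r4:15, $r5:1, $r6:2, $r7:14}
[10] slti  $r1, $r1, 4  →  {$r0:0, $r1:0, $r2:13, $r3:10, $r4:15, $r5:1, $r6:2, $r7:14}
[11] or   $r0, $r1, $r0  →  {$r0:0, $r1:0, $r2:13, $r3:10, $r4:15, $r5:1, $r6:2, $r7:14}
[12] nor  $r7, $r0, $r6  →  {$r0:0, $r1:0, $r2:13, $r3:10, $r4:15, $r5:1, $r6:2, $r7:65533}

10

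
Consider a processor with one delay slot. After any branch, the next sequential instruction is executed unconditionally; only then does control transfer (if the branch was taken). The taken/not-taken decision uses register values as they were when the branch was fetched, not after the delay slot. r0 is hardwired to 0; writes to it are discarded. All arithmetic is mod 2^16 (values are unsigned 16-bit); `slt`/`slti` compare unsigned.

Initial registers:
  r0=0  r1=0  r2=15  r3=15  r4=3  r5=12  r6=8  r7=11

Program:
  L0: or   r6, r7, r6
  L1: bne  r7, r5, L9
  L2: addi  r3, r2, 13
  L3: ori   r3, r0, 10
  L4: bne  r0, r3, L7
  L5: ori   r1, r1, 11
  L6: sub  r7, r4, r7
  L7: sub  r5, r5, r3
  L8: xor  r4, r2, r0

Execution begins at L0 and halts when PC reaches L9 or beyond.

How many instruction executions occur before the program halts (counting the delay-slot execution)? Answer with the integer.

#0 or   r6, r7, r6 ; 0/0/15/15/3/12/11/11
#1 bne  r7, r5, L9 ; 0/0/15/15/3/12/11/11 ; →target
#2 addi  r3, r2, 13 ; 0/0/15/28/3/12/11/11

3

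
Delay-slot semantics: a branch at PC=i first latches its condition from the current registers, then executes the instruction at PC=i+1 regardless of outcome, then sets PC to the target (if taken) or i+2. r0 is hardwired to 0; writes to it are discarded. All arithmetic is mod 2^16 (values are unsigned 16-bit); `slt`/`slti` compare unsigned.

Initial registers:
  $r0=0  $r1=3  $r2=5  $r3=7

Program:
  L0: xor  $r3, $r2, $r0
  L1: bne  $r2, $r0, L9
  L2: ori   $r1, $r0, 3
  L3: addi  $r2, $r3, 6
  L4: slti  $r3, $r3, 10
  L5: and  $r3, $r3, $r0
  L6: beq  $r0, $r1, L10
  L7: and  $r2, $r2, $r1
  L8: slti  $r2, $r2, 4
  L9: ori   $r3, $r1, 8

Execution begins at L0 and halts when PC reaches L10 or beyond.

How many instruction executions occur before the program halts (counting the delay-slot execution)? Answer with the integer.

  step pc=0: xor  $r3, $r2, $r0  regs=(0,3,5,5)
  step pc=1: bne  $r2, $r0, L9  cond=T  regs=(0,3,5,5)
  step pc=2: ori   $r1, $r0, 3  regs=(0,3,5,5)
  step pc=9: ori   $r3, $r1, 8  regs=(0,3,5,11)

4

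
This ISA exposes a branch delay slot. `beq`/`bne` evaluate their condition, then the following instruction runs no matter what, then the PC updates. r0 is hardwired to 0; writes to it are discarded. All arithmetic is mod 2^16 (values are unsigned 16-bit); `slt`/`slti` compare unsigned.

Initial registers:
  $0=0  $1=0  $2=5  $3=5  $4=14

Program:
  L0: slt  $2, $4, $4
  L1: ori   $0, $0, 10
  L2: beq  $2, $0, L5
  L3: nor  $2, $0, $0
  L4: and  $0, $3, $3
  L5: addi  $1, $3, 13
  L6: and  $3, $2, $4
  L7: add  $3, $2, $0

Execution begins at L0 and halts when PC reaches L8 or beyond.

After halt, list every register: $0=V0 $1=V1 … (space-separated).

$0=0 $1=18 $2=65535 $3=65535 $4=14

PC=0  slt  $2, $4, $4        | $0=0 $1=0 $2=0 $3=5 $4=14
PC=1  ori   $0, $0, 10       | $0=0 $1=0 $2=0 $3=5 $4=14
PC=2  beq  $2, $0, L5        | $0=0 $1=0 $2=0 $3=5 $4=14  [TAKEN]
PC=3  nor  $2, $0, $0        | $0=0 $1=0 $2=65535 $3=5 $4=14
PC=5  addi  $1, $3, 13       | $0=0 $1=18 $2=65535 $3=5 $4=14
PC=6  and  $3, $2, $4        | $0=0 $1=18 $2=65535 $3=14 $4=14
PC=7  add  $3, $2, $0        | $0=0 $1=18 $2=65535 $3=65535 $4=14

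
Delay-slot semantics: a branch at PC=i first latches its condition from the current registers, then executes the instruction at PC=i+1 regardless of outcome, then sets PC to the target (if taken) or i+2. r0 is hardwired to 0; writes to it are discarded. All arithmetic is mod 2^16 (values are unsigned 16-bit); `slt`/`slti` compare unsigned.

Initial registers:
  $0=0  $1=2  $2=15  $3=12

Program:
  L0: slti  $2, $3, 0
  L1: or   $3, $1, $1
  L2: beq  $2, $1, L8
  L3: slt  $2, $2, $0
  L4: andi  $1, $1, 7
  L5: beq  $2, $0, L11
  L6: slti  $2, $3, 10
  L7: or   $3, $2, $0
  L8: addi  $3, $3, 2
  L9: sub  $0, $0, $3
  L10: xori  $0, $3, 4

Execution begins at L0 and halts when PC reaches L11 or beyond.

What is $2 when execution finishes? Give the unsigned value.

1

PC=0  slti  $2, $3, 0        | $0=0 $1=2 $2=0 $3=12
PC=1  or   $3, $1, $1        | $0=0 $1=2 $2=0 $3=2
PC=2  beq  $2, $1, L8        | $0=0 $1=2 $2=0 $3=2  [not taken]
PC=3  slt  $2, $2, $0        | $0=0 $1=2 $2=0 $3=2
PC=4  andi  $1, $1, 7        | $0=0 $1=2 $2=0 $3=2
PC=5  beq  $2, $0, L11       | $0=0 $1=2 $2=0 $3=2  [TAKEN]
PC=6  slti  $2, $3, 10       | $0=0 $1=2 $2=1 $3=2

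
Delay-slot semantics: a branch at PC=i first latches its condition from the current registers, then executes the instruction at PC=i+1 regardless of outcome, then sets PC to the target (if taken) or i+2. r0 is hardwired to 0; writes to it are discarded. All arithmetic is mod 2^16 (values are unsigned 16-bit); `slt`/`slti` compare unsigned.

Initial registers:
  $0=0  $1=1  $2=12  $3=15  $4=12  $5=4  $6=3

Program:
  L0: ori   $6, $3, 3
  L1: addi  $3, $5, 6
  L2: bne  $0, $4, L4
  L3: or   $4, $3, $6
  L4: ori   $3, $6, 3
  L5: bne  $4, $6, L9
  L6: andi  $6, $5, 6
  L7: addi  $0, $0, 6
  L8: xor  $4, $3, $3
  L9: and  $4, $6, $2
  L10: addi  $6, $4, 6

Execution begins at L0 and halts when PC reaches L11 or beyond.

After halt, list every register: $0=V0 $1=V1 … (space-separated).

$0=0 $1=1 $2=12 $3=15 $4=4 $5=4 $6=10

  step pc=0: ori   $6, $3, 3  regs=(0,1,12,15,12,4,15)
  step pc=1: addi  $3, $5, 6  regs=(0,1,12,10,12,4,15)
  step pc=2: bne  $0, $4, L4  cond=T  regs=(0,1,12,10,12,4,15)
  step pc=3: or   $4, $3, $6  regs=(0,1,12,10,15,4,15)
  step pc=4: ori   $3, $6, 3  regs=(0,1,12,15,15,4,15)
  step pc=5: bne  $4, $6, L9  cond=F  regs=(0,1,12,15,15,4,15)
  step pc=6: andi  $6, $5, 6  regs=(0,1,12,15,15,4,4)
  step pc=7: addi  $0, $0, 6  regs=(0,1,12,15,15,4,4)
  step pc=8: xor  $4, $3, $3  regs=(0,1,12,15,0,4,4)
  step pc=9: and  $4, $6, $2  regs=(0,1,12,15,4,4,4)
  step pc=10: addi  $6, $4, 6  regs=(0,1,12,15,4,4,10)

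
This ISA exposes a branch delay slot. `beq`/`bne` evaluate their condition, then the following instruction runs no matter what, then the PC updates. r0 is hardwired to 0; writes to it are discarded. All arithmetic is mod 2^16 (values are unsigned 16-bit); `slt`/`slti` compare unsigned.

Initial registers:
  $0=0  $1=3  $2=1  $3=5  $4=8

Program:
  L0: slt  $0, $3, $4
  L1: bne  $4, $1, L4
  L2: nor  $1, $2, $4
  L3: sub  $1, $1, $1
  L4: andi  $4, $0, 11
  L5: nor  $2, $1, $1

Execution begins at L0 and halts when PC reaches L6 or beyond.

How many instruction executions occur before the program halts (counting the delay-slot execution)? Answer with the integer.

[0] slt  $0, $3, $4  →  {$0:0, $1:3, $2:1, $3:5, $4:8}
[1] bne  $4, $1, L4  →  {$0:0, $1:3, $2:1, $3:5, $4:8}  ⟨branch taken⟩
[2] nor  $1, $2, $4  →  {$0:0, $1:65526, $2:1, $3:5, $4:8}
[4] andi  $4, $0, 11  →  {$0:0, $1:65526, $2:1, $3:5, $4:0}
[5] nor  $2, $1, $1  →  {$0:0, $1:65526, $2:9, $3:5, $4:0}

5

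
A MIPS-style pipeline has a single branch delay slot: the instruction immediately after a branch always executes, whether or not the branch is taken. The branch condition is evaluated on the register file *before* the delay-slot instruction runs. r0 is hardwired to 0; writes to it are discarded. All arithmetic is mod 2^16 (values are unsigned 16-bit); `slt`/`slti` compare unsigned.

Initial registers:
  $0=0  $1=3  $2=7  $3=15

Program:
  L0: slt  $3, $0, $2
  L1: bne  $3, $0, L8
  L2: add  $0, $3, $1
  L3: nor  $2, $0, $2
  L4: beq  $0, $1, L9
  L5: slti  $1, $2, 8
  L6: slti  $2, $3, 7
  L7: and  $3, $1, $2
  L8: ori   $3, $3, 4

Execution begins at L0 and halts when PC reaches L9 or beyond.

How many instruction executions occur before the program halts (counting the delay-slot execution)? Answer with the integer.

#0 slt  $3, $0, $2 ; 0/3/7/1
#1 bne  $3, $0, L8 ; 0/3/7/1 ; →target
#2 add  $0, $3, $1 ; 0/3/7/1
#8 ori   $3, $3, 4 ; 0/3/7/5

4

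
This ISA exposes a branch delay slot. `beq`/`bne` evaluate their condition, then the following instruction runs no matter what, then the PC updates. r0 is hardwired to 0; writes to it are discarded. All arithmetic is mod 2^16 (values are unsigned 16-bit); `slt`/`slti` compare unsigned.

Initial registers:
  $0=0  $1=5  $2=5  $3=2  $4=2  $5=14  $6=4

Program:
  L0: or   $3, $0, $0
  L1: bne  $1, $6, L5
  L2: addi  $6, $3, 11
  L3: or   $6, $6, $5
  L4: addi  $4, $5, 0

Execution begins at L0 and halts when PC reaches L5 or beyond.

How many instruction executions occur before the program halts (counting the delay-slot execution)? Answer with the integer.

3

  step pc=0: or   $3, $0, $0  regs=(0,5,5,0,2,14,4)
  step pc=1: bne  $1, $6, L5  cond=T  regs=(0,5,5,0,2,14,4)
  step pc=2: addi  $6, $3, 11  regs=(0,5,5,0,2,14,11)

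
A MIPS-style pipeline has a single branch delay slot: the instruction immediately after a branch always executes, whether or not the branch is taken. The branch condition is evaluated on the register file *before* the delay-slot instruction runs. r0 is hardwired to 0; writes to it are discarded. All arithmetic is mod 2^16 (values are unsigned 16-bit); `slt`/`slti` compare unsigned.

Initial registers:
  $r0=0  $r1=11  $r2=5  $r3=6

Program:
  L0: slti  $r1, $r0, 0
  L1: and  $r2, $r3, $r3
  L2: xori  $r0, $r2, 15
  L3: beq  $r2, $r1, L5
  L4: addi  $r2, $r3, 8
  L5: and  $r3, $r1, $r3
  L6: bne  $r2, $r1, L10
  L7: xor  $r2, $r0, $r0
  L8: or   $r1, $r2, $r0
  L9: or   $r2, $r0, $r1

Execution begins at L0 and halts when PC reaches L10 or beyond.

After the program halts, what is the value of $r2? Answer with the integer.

0

#0 slti  $r1, $r0, 0 ; 0/0/5/6
#1 and  $r2, $r3, $r3 ; 0/0/6/6
#2 xori  $r0, $r2, 15 ; 0/0/6/6
#3 beq  $r2, $r1, L5 ; 0/0/6/6 ; →fallthru
#4 addi  $r2, $r3, 8 ; 0/0/14/6
#5 and  $r3, $r1, $r3 ; 0/0/14/0
#6 bne  $r2, $r1, L10 ; 0/0/14/0 ; →target
#7 xor  $r2, $r0, $r0 ; 0/0/0/0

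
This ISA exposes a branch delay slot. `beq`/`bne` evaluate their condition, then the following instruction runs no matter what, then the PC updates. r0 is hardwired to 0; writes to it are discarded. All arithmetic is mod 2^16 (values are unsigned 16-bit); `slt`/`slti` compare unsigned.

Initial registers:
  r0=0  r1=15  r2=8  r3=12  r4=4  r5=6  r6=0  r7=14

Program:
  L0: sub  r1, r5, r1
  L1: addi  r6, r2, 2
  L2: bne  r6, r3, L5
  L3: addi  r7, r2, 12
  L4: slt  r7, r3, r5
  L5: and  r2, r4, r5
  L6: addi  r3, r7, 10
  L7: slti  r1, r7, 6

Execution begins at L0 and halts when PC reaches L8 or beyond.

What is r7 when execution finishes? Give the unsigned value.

20

PC=0  sub  r1, r5, r1        | r0=0 r1=65527 r2=8 r3=12 r4=4 r5=6 r6=0 r7=14
PC=1  addi  r6, r2, 2        | r0=0 r1=65527 r2=8 r3=12 r4=4 r5=6 r6=10 r7=14
PC=2  bne  r6, r3, L5        | r0=0 r1=65527 r2=8 r3=12 r4=4 r5=6 r6=10 r7=14  [TAKEN]
PC=3  addi  r7, r2, 12       | r0=0 r1=65527 r2=8 r3=12 r4=4 r5=6 r6=10 r7=20
PC=5  and  r2, r4, r5        | r0=0 r1=65527 r2=4 r3=12 r4=4 r5=6 r6=10 r7=20
PC=6  addi  r3, r7, 10       | r0=0 r1=65527 r2=4 r3=30 r4=4 r5=6 r6=10 r7=20
PC=7  slti  r1, r7, 6        | r0=0 r1=0 r2=4 r3=30 r4=4 r5=6 r6=10 r7=20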